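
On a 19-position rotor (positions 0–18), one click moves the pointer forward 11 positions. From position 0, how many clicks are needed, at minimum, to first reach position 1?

7

19 = 1·11 + 8
11 = 1·8 + 3
8 = 2·3 + 2
3 = 1·2 + 1
2 = 2·1 + 0
Back-substituting gives 11·7 ≡ 1 (mod 19).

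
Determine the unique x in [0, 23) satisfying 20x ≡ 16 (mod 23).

10

20⁻¹ ≡ 15 (mod 23) because 20·15 = 300 = 13·23 + 1.
Multiplying both sides by 15: x ≡ 15·16 = 240 ≡ 10 (mod 23).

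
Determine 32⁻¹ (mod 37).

32·22 = 704 = 19·37 + 1, so 32⁻¹ ≡ 22 (mod 37).

22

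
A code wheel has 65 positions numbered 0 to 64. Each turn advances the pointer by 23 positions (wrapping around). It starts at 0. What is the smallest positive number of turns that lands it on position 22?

49

The inverse of 23 mod 65 is 17 (since 23·17 = 391 ≡ 1).
So x ≡ 17·22 = 374 ≡ 49 (mod 65).
Check: 23·49 = 1127 = 17·65 + 22.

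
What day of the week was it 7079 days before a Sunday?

Friday

7079 − 1011·7 = 2, so 7079 ≡ 2 (mod 7).
Sunday − 2 days → Friday.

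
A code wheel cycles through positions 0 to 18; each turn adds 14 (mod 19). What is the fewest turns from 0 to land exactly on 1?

15

14·15 = 210 = 11·19 + 1, so 14⁻¹ ≡ 15 (mod 19).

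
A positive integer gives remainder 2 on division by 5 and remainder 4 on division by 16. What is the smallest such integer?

52

x ≡ 2 (mod 5) gives x ∈ {2, 7, 12, 17, 22, 27, 32, 37, …}.
The first of these with x mod 16 = 4 is 52.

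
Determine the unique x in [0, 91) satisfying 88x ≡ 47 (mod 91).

45

The inverse of 88 mod 91 is 30 (since 88·30 = 2640 ≡ 1).
So x ≡ 30·47 = 1410 ≡ 45 (mod 91).
Check: 88·45 = 3960 = 43·91 + 47.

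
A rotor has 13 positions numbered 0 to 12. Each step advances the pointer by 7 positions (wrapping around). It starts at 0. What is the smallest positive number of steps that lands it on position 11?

7⁻¹ ≡ 2 (mod 13) because 7·2 = 14 = 1·13 + 1.
So x ≡ 2·11 = 22 ≡ 9 (mod 13).

9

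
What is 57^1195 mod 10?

3

The units digit of 57^n cycles with period 4: 7, 9, 3, 1, …
1195 mod 4 = 3, so the last digit matches 7^3 = 3.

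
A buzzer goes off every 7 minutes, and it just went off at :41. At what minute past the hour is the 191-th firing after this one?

58

191·7 = 1337.
1337 mod 60 = 17 (since 22·60 = 1320).
(41 + 17) mod 60 = 58.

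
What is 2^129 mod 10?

2

The units digit of 2^n cycles with period 4: 2, 4, 8, 6, …
129 mod 4 = 1, so the last digit matches 2^1 = 2.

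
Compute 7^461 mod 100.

7

Square-and-reduce mod 100: 7^1≡7, 7^2≡49, 7^4≡1, 7^8≡1, 7^16≡1, 7^32≡1, 7^64≡1, 7^128≡1, 7^256≡1.
461 = 1 + 4 + 8 + 64 + 128 + 256, so 7^461 ≡ 7·1·1·1·1·1 ≡ 7 (mod 100).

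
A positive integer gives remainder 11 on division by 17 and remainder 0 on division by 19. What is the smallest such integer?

266

x ≡ 11 (mod 17) gives x ∈ {11, 28, 45, 62, 79, 96, 113, 130, …}.
The first of these with x mod 19 = 0 is 266.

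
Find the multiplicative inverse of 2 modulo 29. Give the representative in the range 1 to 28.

15

29 = 14·2 + 1
2 = 2·1 + 0
Back-substituting gives 2·15 ≡ 1 (mod 29).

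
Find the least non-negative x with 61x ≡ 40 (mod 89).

24

The inverse of 61 mod 89 is 54 (since 61·54 = 3294 ≡ 1).
So x ≡ 54·40 = 2160 ≡ 24 (mod 89).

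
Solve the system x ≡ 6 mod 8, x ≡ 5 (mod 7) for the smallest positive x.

x ≡ 5 (mod 7) gives x ∈ {5, 12, 19, 26, 33, 40, 47, 54}.
The first of these with x mod 8 = 6 is 54.

54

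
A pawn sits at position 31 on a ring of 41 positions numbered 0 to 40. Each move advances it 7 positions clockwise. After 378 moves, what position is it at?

378·7 = 2646.
2646 − 64·41 = 22, so 2646 ≡ 22 (mod 41).
(31 + 22) mod 41 = 12.

12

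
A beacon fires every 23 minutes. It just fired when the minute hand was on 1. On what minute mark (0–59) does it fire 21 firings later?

21·23 = 483.
483 − 8·60 = 3, so 483 ≡ 3 (mod 60).
(1 + 3) mod 60 = 4.

4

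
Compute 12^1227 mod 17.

By repeated squaring mod 17: 12^1≡12, 12^2≡8, 12^4≡13, 12^8≡16, 12^16≡1, 12^32≡1, 12^64≡1, 12^128≡1, 12^256≡1, 12^512≡1, 12^1024≡1.
1227 = 1 + 2 + 8 + 64 + 128 + 1024, so 12^1227 ≡ 12·8·16·1·1·1 ≡ 6 (mod 17).

6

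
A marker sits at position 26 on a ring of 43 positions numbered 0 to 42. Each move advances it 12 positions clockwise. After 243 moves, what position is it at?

18

243·12 = 2916.
2916 mod 43 = 35 (since 67·43 = 2881).
(26 + 35) mod 43 = 18.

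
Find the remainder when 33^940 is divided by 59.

57

Successive squares of 33 mod 59: 33^1≡33, 33^2≡27, 33^4≡21, 33^8≡28, 33^16≡17, 33^32≡53, 33^64≡36, 33^128≡57, 33^256≡4, 33^512≡16.
940 = 4 + 8 + 32 + 128 + 256 + 512, so 33^940 ≡ 21·28·53·57·4·16 ≡ 57 (mod 59).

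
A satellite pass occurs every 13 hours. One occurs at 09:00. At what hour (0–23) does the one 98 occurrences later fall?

11

98·13 = 1274.
Dividing 1274 by 24 gives quotient 53 and remainder 2.
(9 + 2) mod 24 = 11.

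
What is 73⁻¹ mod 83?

58

83 = 1·73 + 10
73 = 7·10 + 3
10 = 3·3 + 1
3 = 3·1 + 0
Back-substituting gives 73·58 ≡ 1 (mod 83).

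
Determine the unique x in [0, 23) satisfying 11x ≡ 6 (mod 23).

11

11⁻¹ ≡ 21 (mod 23) because 11·21 = 231 = 10·23 + 1.
Multiplying both sides by 21: x ≡ 21·6 = 126 ≡ 11 (mod 23).
Check: 11·11 = 121 = 5·23 + 6.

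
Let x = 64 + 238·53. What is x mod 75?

3

238·53 = 12614.
12614 = 168·75 + 14, so 12614 mod 75 = 14.
(64 + 14) mod 75 = 3.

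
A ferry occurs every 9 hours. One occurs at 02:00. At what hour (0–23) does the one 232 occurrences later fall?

2

232·9 = 2088.
2088 = 87·24 + 0, so 2088 mod 24 = 0.
(2 + 0) mod 24 = 2.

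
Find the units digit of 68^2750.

4

Powers of 8 mod 10 repeat with period 4: 8, 4, 2, 6.
2750 leaves remainder 2 on division by 4, so 68^2750 ends in 4.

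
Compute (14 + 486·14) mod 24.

2

486·14 = 6804.
6804 − 283·24 = 12, so 6804 ≡ 12 (mod 24).
(14 + 12) mod 24 = 2.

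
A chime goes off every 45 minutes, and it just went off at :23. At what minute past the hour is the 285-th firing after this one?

285·45 = 12825.
12825 = 213·60 + 45, so 12825 mod 60 = 45.
(23 + 45) mod 60 = 8.

8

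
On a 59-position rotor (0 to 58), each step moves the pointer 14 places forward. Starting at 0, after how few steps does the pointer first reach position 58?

The inverse of 14 mod 59 is 38 (since 14·38 = 532 ≡ 1).
Multiplying both sides by 38: x ≡ 38·58 = 2204 ≡ 21 (mod 59).
Check: 14·21 = 294 = 4·59 + 58.

21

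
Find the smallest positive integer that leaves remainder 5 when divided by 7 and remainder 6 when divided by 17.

x ≡ 5 (mod 7) gives x ∈ {5, 12, 19, 26, 33, 40}.
The first of these with x mod 17 = 6 is 40.

40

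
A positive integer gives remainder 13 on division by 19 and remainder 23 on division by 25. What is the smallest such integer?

298

Since 25·16 ≡ 1 (mod 19), take x = 23 + 25·((13−23)·16 mod 19) = 23 + 25·11 = 298.
Check: 298 mod 19 = 13, 298 mod 25 = 23.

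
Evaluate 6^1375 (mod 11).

10

By repeated squaring mod 11: 6^1≡6, 6^2≡3, 6^4≡9, 6^8≡4, 6^16≡5, 6^32≡3, 6^64≡9, 6^128≡4, 6^256≡5, 6^512≡3, 6^1024≡9.
1375 = 1 + 2 + 4 + 8 + 16 + 64 + 256 + 1024, so 6^1375 ≡ 6·3·9·4·5·9·5·9 ≡ 10 (mod 11).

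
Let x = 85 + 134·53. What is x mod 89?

134·53 = 7102.
7102 mod 89 = 71 (since 79·89 = 7031).
(85 + 71) mod 89 = 67.

67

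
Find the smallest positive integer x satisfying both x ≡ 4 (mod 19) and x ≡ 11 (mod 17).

Since 17·9 ≡ 1 (mod 19), take x = 11 + 17·((4−11)·9 mod 19) = 11 + 17·13 = 232.
Check: 232 mod 19 = 4, 232 mod 17 = 11.

232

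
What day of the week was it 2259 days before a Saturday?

Dividing 2259 by 7 gives quotient 322 and remainder 5.
Saturday − 5 days → Monday.

Monday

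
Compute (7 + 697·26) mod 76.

41

697·26 = 18122.
Dividing 18122 by 76 gives quotient 238 and remainder 34.
(7 + 34) mod 76 = 41.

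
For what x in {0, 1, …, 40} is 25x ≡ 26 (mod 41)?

25⁻¹ ≡ 23 (mod 41) because 25·23 = 575 = 14·41 + 1.
Multiplying both sides by 23: x ≡ 23·26 = 598 ≡ 24 (mod 41).

24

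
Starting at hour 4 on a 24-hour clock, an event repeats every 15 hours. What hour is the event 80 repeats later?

80·15 = 1200.
1200 mod 24 = 0 (since 50·24 = 1200).
(4 + 0) mod 24 = 4.

4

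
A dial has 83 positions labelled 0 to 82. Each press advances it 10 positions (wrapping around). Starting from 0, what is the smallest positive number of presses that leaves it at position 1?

83 = 8·10 + 3
10 = 3·3 + 1
3 = 3·1 + 0
Back-substituting gives 10·25 ≡ 1 (mod 83).

25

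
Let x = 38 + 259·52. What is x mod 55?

259·52 = 13468.
13468 − 244·55 = 48, so 13468 ≡ 48 (mod 55).
(38 + 48) mod 55 = 31.

31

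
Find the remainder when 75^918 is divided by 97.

Square-and-reduce mod 97: 75^1≡75, 75^2≡96, 75^4≡1, 75^8≡1, 75^16≡1, 75^32≡1, 75^64≡1, 75^128≡1, 75^256≡1, 75^512≡1.
918 = 2 + 4 + 16 + 128 + 256 + 512, so 75^918 ≡ 96·1·1·1·1·1 ≡ 96 (mod 97).

96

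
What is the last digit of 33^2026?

9

Powers of 3 mod 10 repeat with period 4: 3, 9, 7, 1.
2026 mod 4 = 2, so the last digit matches 3^2 = 9.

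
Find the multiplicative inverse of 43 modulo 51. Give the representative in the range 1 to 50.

43·19 = 817 = 16·51 + 1, so 43⁻¹ ≡ 19 (mod 51).

19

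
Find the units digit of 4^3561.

4

Last digits of 4^n: 4, 6 (period 2).
3561 mod 2 = 1, so the last digit matches 4^1 = 4.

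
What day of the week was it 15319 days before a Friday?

15319 = 2188·7 + 3, so 15319 mod 7 = 3.
Friday − 3 days → Tuesday.

Tuesday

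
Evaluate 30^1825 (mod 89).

By repeated squaring mod 89: 30^1≡30, 30^2≡10, 30^4≡11, 30^8≡32, 30^16≡45, 30^32≡67, 30^64≡39, 30^128≡8, 30^256≡64, 30^512≡2, 30^1024≡4.
1825 = 1 + 32 + 256 + 512 + 1024, so 30^1825 ≡ 30·67·64·2·4 ≡ 13 (mod 89).

13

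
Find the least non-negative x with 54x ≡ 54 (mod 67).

54⁻¹ ≡ 36 (mod 67) because 54·36 = 1944 = 29·67 + 1.
So x ≡ 36·54 = 1944 ≡ 1 (mod 67).

1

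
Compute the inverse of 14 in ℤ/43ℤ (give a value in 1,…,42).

43 = 3·14 + 1
14 = 14·1 + 0
Back-substituting gives 14·40 ≡ 1 (mod 43).

40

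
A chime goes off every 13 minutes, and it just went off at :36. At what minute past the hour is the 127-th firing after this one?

127·13 = 1651.
1651 mod 60 = 31 (since 27·60 = 1620).
(36 + 31) mod 60 = 7.

7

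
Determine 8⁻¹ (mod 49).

8·43 = 344 = 7·49 + 1, so 8⁻¹ ≡ 43 (mod 49).

43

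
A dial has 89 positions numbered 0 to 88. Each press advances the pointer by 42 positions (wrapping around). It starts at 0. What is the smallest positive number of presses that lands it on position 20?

42⁻¹ ≡ 53 (mod 89) because 42·53 = 2226 = 25·89 + 1.
Multiplying both sides by 53: x ≡ 53·20 = 1060 ≡ 81 (mod 89).

81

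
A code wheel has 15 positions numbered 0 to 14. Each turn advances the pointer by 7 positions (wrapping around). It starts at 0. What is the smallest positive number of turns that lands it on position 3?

9

7⁻¹ ≡ 13 (mod 15) because 7·13 = 91 = 6·15 + 1.
Multiplying both sides by 13: x ≡ 13·3 = 39 ≡ 9 (mod 15).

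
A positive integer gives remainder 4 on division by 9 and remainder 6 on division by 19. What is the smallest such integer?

139

x ≡ 4 (mod 9) gives x ∈ {4, 13, 22, 31, 40, 49, 58, 67, …}.
The first of these with x mod 19 = 6 is 139.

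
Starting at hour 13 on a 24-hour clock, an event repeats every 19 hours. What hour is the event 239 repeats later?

239·19 = 4541.
4541 − 189·24 = 5, so 4541 ≡ 5 (mod 24).
(13 + 5) mod 24 = 18.

18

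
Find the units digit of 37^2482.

Powers of 7 mod 10 repeat with period 4: 7, 9, 3, 1.
2482 leaves remainder 2 on division by 4, so 37^2482 ends in 9.

9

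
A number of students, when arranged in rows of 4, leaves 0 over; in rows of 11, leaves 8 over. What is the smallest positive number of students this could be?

8

Since 11·3 ≡ 1 (mod 4), take x = 8 + 11·((0−8)·3 mod 4) = 8 + 11·0 = 8.
Check: 8 mod 4 = 0, 8 mod 11 = 8.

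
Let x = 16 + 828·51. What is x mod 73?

828·51 = 42228.
Dividing 42228 by 73 gives quotient 578 and remainder 34.
(16 + 34) mod 73 = 50.

50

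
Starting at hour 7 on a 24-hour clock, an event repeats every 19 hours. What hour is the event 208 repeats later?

208·19 = 3952.
Dividing 3952 by 24 gives quotient 164 and remainder 16.
(7 + 16) mod 24 = 23.

23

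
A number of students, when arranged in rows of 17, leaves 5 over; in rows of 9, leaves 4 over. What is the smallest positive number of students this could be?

22

x ≡ 4 (mod 9) gives x ∈ {4, 13, 22}.
The first of these with x mod 17 = 5 is 22.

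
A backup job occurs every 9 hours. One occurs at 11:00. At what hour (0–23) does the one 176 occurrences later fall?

176·9 = 1584.
1584 − 66·24 = 0, so 1584 ≡ 0 (mod 24).
(11 + 0) mod 24 = 11.

11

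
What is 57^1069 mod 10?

7

Powers of 7 mod 10 repeat with period 4: 7, 9, 3, 1.
1069 leaves remainder 1 on division by 4, so 57^1069 ends in 7.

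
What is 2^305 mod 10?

2

Last digits of 2^n: 2, 4, 8, 6 (period 4).
305 mod 4 = 1, so the last digit matches 2^1 = 2.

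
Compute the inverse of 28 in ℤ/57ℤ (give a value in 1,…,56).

57 = 2·28 + 1
28 = 28·1 + 0
Back-substituting gives 28·55 ≡ 1 (mod 57).

55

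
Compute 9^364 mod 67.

By repeated squaring mod 67: 9^1≡9, 9^2≡14, 9^4≡62, 9^8≡25, 9^16≡22, 9^32≡15, 9^64≡24, 9^128≡40, 9^256≡59.
364 = 4 + 8 + 32 + 64 + 256, so 9^364 ≡ 62·25·15·24·59 ≡ 9 (mod 67).

9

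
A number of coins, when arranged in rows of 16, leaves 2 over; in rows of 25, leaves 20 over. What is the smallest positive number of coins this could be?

x ≡ 2 (mod 16) gives x ∈ {2, 18, 34, 50, 66, 82, 98, 114, …}.
The first of these with x mod 25 = 20 is 370.

370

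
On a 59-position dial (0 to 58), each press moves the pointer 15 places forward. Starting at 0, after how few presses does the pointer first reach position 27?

49

The inverse of 15 mod 59 is 4 (since 15·4 = 60 ≡ 1).
Multiplying both sides by 4: x ≡ 4·27 = 108 ≡ 49 (mod 59).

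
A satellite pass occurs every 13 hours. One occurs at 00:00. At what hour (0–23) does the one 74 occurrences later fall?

74·13 = 962.
Dividing 962 by 24 gives quotient 40 and remainder 2.
(0 + 2) mod 24 = 2.

2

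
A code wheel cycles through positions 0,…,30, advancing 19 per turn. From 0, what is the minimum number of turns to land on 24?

19⁻¹ ≡ 18 (mod 31) because 19·18 = 342 = 11·31 + 1.
So x ≡ 18·24 = 432 ≡ 29 (mod 31).
Check: 19·29 = 551 = 17·31 + 24.

29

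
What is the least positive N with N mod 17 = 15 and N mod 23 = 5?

x ≡ 15 (mod 17) gives x ∈ {15, 32, 49, 66, 83, 100, 117, 134, …}.
The first of these with x mod 23 = 5 is 304.

304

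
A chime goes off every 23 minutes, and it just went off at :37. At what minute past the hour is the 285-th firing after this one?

285·23 = 6555.
6555 = 109·60 + 15, so 6555 mod 60 = 15.
(37 + 15) mod 60 = 52.

52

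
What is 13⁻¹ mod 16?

16 = 1·13 + 3
13 = 4·3 + 1
3 = 3·1 + 0
Back-substituting gives 13·5 ≡ 1 (mod 16).

5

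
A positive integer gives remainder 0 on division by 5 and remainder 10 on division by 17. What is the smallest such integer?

10

Since 17·3 ≡ 1 (mod 5), take x = 10 + 17·((0−10)·3 mod 5) = 10 + 17·0 = 10.
Check: 10 mod 5 = 0, 10 mod 17 = 10.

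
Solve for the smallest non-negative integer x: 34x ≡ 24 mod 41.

34⁻¹ ≡ 35 (mod 41) because 34·35 = 1190 = 29·41 + 1.
Multiplying both sides by 35: x ≡ 35·24 = 840 ≡ 20 (mod 41).

20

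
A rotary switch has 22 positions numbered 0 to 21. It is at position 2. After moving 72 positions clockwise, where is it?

8

72 mod 22 = 6 (since 3·22 = 66).
(2 + 6) mod 22 = 8.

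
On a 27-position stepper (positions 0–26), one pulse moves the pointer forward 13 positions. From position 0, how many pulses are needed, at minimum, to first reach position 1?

25

13·25 = 325 = 12·27 + 1, so 13⁻¹ ≡ 25 (mod 27).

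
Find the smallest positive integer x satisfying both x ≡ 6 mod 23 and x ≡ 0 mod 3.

6

x ≡ 0 (mod 3) gives x ∈ {0, 3, 6}.
The first of these with x mod 23 = 6 is 6.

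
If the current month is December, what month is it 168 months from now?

December

Dividing 168 by 12 gives quotient 14 and remainder 0.
December + 0 months → December.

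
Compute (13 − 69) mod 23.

Dividing 69 by 23 gives quotient 3 and remainder 0.
(13 − 0) mod 23 = 13.

13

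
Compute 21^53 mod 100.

61

By repeated squaring mod 100: 21^1≡21, 21^2≡41, 21^4≡81, 21^8≡61, 21^16≡21, 21^32≡41.
Since 53 = 1 + 4 + 16 + 32 in binary, 21^53 ≡ 21·81·21·41 ≡ 61 (mod 100).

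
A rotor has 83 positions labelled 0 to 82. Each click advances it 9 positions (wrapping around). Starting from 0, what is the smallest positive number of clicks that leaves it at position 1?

83 = 9·9 + 2
9 = 4·2 + 1
2 = 2·1 + 0
Back-substituting gives 9·37 ≡ 1 (mod 83).

37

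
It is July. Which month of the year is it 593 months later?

593 mod 12 = 5 (since 49·12 = 588).
July + 5 months → December.

December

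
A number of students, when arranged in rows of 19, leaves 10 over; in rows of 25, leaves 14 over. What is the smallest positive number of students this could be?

314

Since 25·16 ≡ 1 (mod 19), take x = 14 + 25·((10−14)·16 mod 19) = 14 + 25·12 = 314.
Check: 314 mod 19 = 10, 314 mod 25 = 14.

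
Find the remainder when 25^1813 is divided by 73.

By repeated squaring mod 73: 25^1≡25, 25^2≡41, 25^4≡2, 25^8≡4, 25^16≡16, 25^32≡37, 25^64≡55, 25^128≡32, 25^256≡2, 25^512≡4, 25^1024≡16.
1813 = 1 + 4 + 16 + 256 + 512 + 1024, so 25^1813 ≡ 25·2·16·2·4·16 ≡ 54 (mod 73).

54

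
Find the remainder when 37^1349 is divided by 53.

7

By repeated squaring mod 53: 37^1≡37, 37^2≡44, 37^4≡28, 37^8≡42, 37^16≡15, 37^32≡13, 37^64≡10, 37^128≡47, 37^256≡36, 37^512≡24, 37^1024≡46.
1349 = 1 + 4 + 64 + 256 + 1024, so 37^1349 ≡ 37·28·10·36·46 ≡ 7 (mod 53).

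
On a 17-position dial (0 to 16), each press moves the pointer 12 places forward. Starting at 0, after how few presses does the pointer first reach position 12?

12⁻¹ ≡ 10 (mod 17) because 12·10 = 120 = 7·17 + 1.
So x ≡ 10·12 = 120 ≡ 1 (mod 17).

1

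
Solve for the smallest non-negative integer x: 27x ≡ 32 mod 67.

27⁻¹ ≡ 5 (mod 67) because 27·5 = 135 = 2·67 + 1.
Multiplying both sides by 5: x ≡ 5·32 = 160 ≡ 26 (mod 67).
Check: 27·26 = 702 = 10·67 + 32.

26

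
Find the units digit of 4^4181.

Powers of 4 mod 10 repeat with period 2: 4, 6.
4181 leaves remainder 1 on division by 2, so 4^4181 ends in 4.

4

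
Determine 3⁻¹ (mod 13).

9

13 = 4·3 + 1
3 = 3·1 + 0
Back-substituting gives 3·9 ≡ 1 (mod 13).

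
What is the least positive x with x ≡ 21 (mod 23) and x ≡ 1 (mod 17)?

x ≡ 1 (mod 17) gives x ∈ {1, 18, 35, 52, 69, 86, 103, 120, …}.
The first of these with x mod 23 = 21 is 205.

205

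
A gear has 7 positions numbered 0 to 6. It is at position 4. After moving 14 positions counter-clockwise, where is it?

4

14 mod 7 = 0 (since 2·7 = 14).
(4 − 0) mod 7 = 4.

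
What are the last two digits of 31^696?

81

Successive squares of 31 mod 100: 31^1≡31, 31^2≡61, 31^4≡21, 31^8≡41, 31^16≡81, 31^32≡61, 31^64≡21, 31^128≡41, 31^256≡81, 31^512≡61.
696 = 8 + 16 + 32 + 128 + 512, so 31^696 ≡ 41·81·61·41·61 ≡ 81 (mod 100).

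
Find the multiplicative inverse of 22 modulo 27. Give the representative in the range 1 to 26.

16

27 = 1·22 + 5
22 = 4·5 + 2
5 = 2·2 + 1
2 = 2·1 + 0
Back-substituting gives 22·16 ≡ 1 (mod 27).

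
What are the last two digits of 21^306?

21

Successive squares of 21 mod 100: 21^1≡21, 21^2≡41, 21^4≡81, 21^8≡61, 21^16≡21, 21^32≡41, 21^64≡81, 21^128≡61, 21^256≡21.
306 = 2 + 16 + 32 + 256, so 21^306 ≡ 41·21·41·21 ≡ 21 (mod 100).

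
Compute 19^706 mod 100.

By repeated squaring mod 100: 19^1≡19, 19^2≡61, 19^4≡21, 19^8≡41, 19^16≡81, 19^32≡61, 19^64≡21, 19^128≡41, 19^256≡81, 19^512≡61.
Since 706 = 2 + 64 + 128 + 512 in binary, 19^706 ≡ 61·21·41·61 ≡ 81 (mod 100).

81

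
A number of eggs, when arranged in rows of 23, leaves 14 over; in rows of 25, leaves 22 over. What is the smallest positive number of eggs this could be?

x ≡ 14 (mod 23) gives x ∈ {14, 37, 60, 83, 106, 129, 152, 175, …}.
The first of these with x mod 25 = 22 is 497.

497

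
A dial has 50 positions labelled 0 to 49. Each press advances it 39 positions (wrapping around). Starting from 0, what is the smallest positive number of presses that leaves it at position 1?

50 = 1·39 + 11
39 = 3·11 + 6
11 = 1·6 + 5
6 = 1·5 + 1
5 = 5·1 + 0
Back-substituting gives 39·9 ≡ 1 (mod 50).

9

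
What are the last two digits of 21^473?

Successive squares of 21 mod 100: 21^1≡21, 21^2≡41, 21^4≡81, 21^8≡61, 21^16≡21, 21^32≡41, 21^64≡81, 21^128≡61, 21^256≡21.
473 = 1 + 8 + 16 + 64 + 128 + 256, so 21^473 ≡ 21·61·21·81·61·21 ≡ 61 (mod 100).

61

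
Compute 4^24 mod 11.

Square-and-reduce mod 11: 4^1≡4, 4^2≡5, 4^4≡3, 4^8≡9, 4^16≡4.
24 = 8 + 16, so 4^24 ≡ 9·4 ≡ 3 (mod 11).

3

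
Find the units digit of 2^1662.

The units digit of 2^n cycles with period 4: 2, 4, 8, 6, …
1662 leaves remainder 2 on division by 4, so 2^1662 ends in 4.

4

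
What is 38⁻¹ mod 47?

38·26 = 988 = 21·47 + 1, so 38⁻¹ ≡ 26 (mod 47).

26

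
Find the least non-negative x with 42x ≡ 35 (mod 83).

70

The inverse of 42 mod 83 is 2 (since 42·2 = 84 ≡ 1).
Multiplying both sides by 2: x ≡ 2·35 = 70 ≡ 70 (mod 83).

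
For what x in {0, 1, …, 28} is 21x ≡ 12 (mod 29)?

13

21⁻¹ ≡ 18 (mod 29) because 21·18 = 378 = 13·29 + 1.
So x ≡ 18·12 = 216 ≡ 13 (mod 29).
Check: 21·13 = 273 = 9·29 + 12.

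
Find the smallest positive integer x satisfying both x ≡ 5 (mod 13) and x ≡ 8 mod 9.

44

x ≡ 8 (mod 9) gives x ∈ {8, 17, 26, 35, 44}.
The first of these with x mod 13 = 5 is 44.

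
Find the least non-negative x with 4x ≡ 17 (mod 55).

18

4⁻¹ ≡ 14 (mod 55) because 4·14 = 56 = 1·55 + 1.
Multiplying both sides by 14: x ≡ 14·17 = 238 ≡ 18 (mod 55).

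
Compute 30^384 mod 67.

Successive squares of 30 mod 67: 30^1≡30, 30^2≡29, 30^4≡37, 30^8≡29, 30^16≡37, 30^32≡29, 30^64≡37, 30^128≡29, 30^256≡37.
384 = 128 + 256, so 30^384 ≡ 29·37 ≡ 1 (mod 67).

1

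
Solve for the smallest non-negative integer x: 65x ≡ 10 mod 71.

22

65⁻¹ ≡ 59 (mod 71) because 65·59 = 3835 = 54·71 + 1.
Multiplying both sides by 59: x ≡ 59·10 = 590 ≡ 22 (mod 71).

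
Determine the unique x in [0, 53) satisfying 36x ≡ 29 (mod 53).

The inverse of 36 mod 53 is 28 (since 36·28 = 1008 ≡ 1).
Multiplying both sides by 28: x ≡ 28·29 = 812 ≡ 17 (mod 53).

17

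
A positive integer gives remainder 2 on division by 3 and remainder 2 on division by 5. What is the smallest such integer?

Since 5·2 ≡ 1 (mod 3), take x = 2 + 5·((2−2)·2 mod 3) = 2 + 5·0 = 2.
Check: 2 mod 3 = 2, 2 mod 5 = 2.

2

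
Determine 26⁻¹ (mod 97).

56

26·56 = 1456 = 15·97 + 1, so 26⁻¹ ≡ 56 (mod 97).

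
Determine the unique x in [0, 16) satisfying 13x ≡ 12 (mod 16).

12

13⁻¹ ≡ 5 (mod 16) because 13·5 = 65 = 4·16 + 1.
So x ≡ 5·12 = 60 ≡ 12 (mod 16).
Check: 13·12 = 156 = 9·16 + 12.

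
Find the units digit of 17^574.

9

Last digits of 7^n: 7, 9, 3, 1 (period 4).
574 leaves remainder 2 on division by 4, so 17^574 ends in 9.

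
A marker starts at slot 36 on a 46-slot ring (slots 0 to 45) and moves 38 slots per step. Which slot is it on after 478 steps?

30

478·38 = 18164.
18164 − 394·46 = 40, so 18164 ≡ 40 (mod 46).
(36 + 40) mod 46 = 30.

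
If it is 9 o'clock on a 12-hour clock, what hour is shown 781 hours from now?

781 mod 12 = 1 (since 65·12 = 780).
9 + 1 → 10 on a 12-hour dial.

10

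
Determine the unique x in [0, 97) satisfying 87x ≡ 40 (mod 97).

93

87⁻¹ ≡ 29 (mod 97) because 87·29 = 2523 = 26·97 + 1.
Multiplying both sides by 29: x ≡ 29·40 = 1160 ≡ 93 (mod 97).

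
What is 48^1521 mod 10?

8

Powers of 8 mod 10 repeat with period 4: 8, 4, 2, 6.
1521 leaves remainder 1 on division by 4, so 48^1521 ends in 8.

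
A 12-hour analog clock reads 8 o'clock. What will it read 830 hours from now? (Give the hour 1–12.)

830 mod 12 = 2 (since 69·12 = 828).
8 + 2 → 10 on a 12-hour dial.

10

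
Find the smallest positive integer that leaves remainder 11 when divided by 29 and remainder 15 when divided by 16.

127

Since 16·20 ≡ 1 (mod 29), take x = 15 + 16·((11−15)·20 mod 29) = 15 + 16·7 = 127.
Check: 127 mod 29 = 11, 127 mod 16 = 15.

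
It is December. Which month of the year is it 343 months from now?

Dividing 343 by 12 gives quotient 28 and remainder 7.
December + 7 months → July.

July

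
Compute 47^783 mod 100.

23

Square-and-reduce mod 100: 47^1≡47, 47^2≡9, 47^4≡81, 47^8≡61, 47^16≡21, 47^32≡41, 47^64≡81, 47^128≡61, 47^256≡21, 47^512≡41.
Since 783 = 1 + 2 + 4 + 8 + 256 + 512 in binary, 47^783 ≡ 47·9·81·61·21·41 ≡ 23 (mod 100).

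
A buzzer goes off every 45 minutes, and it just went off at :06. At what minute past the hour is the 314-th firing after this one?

36

314·45 = 14130.
Dividing 14130 by 60 gives quotient 235 and remainder 30.
(6 + 30) mod 60 = 36.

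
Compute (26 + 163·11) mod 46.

25

163·11 = 1793.
1793 = 38·46 + 45, so 1793 mod 46 = 45.
(26 + 45) mod 46 = 25.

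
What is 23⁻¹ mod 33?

23

23·23 = 529 = 16·33 + 1, so 23⁻¹ ≡ 23 (mod 33).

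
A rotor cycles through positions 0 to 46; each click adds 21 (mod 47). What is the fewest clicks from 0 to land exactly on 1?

21·9 = 189 = 4·47 + 1, so 21⁻¹ ≡ 9 (mod 47).

9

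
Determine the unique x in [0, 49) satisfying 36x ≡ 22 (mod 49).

36⁻¹ ≡ 15 (mod 49) because 36·15 = 540 = 11·49 + 1.
So x ≡ 15·22 = 330 ≡ 36 (mod 49).

36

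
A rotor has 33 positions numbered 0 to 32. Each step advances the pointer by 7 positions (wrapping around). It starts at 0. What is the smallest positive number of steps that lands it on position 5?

The inverse of 7 mod 33 is 19 (since 7·19 = 133 ≡ 1).
Multiplying both sides by 19: x ≡ 19·5 = 95 ≡ 29 (mod 33).

29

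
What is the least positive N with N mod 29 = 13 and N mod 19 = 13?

Since 19·26 ≡ 1 (mod 29), take x = 13 + 19·((13−13)·26 mod 29) = 13 + 19·0 = 13.
Check: 13 mod 29 = 13, 13 mod 19 = 13.

13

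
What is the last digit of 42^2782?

4

Powers of 2 mod 10 repeat with period 4: 2, 4, 8, 6.
2782 leaves remainder 2 on division by 4, so 42^2782 ends in 4.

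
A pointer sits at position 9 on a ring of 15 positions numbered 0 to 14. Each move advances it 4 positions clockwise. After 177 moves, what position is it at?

12

177·4 = 708.
708 = 47·15 + 3, so 708 mod 15 = 3.
(9 + 3) mod 15 = 12.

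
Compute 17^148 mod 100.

41

Square-and-reduce mod 100: 17^1≡17, 17^2≡89, 17^4≡21, 17^8≡41, 17^16≡81, 17^32≡61, 17^64≡21, 17^128≡41.
Since 148 = 4 + 16 + 128 in binary, 17^148 ≡ 21·81·41 ≡ 41 (mod 100).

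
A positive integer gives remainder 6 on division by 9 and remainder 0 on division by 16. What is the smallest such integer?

x ≡ 6 (mod 9) gives x ∈ {6, 15, 24, 33, 42, 51, 60, 69, …}.
The first of these with x mod 16 = 0 is 96.

96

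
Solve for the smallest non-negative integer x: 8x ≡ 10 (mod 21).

8⁻¹ ≡ 8 (mod 21) because 8·8 = 64 = 3·21 + 1.
Multiplying both sides by 8: x ≡ 8·10 = 80 ≡ 17 (mod 21).

17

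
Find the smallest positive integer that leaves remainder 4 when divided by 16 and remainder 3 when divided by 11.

x ≡ 3 (mod 11) gives x ∈ {3, 14, 25, 36}.
The first of these with x mod 16 = 4 is 36.

36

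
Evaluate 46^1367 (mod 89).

30

By repeated squaring mod 89: 46^1≡46, 46^2≡69, 46^4≡44, 46^8≡67, 46^16≡39, 46^32≡8, 46^64≡64, 46^128≡2, 46^256≡4, 46^512≡16, 46^1024≡78.
1367 = 1 + 2 + 4 + 16 + 64 + 256 + 1024, so 46^1367 ≡ 46·69·44·39·64·4·78 ≡ 30 (mod 89).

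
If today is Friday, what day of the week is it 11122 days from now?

Dividing 11122 by 7 gives quotient 1588 and remainder 6.
Friday + 6 days → Thursday.

Thursday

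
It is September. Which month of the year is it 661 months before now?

Dividing 661 by 12 gives quotient 55 and remainder 1.
September − 1 month → August.

August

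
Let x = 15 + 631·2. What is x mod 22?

1

631·2 = 1262.
Dividing 1262 by 22 gives quotient 57 and remainder 8.
(15 + 8) mod 22 = 1.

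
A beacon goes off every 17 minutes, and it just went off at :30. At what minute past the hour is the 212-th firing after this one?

34

212·17 = 3604.
Dividing 3604 by 60 gives quotient 60 and remainder 4.
(30 + 4) mod 60 = 34.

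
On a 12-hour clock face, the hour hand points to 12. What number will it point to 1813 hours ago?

11

Dividing 1813 by 12 gives quotient 151 and remainder 1.
12 − 1 → 11 on a 12-hour dial.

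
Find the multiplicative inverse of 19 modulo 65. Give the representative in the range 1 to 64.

19·24 = 456 = 7·65 + 1, so 19⁻¹ ≡ 24 (mod 65).

24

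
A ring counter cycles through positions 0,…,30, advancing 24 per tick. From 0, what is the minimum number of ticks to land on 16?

24⁻¹ ≡ 22 (mod 31) because 24·22 = 528 = 17·31 + 1.
Multiplying both sides by 22: x ≡ 22·16 = 352 ≡ 11 (mod 31).

11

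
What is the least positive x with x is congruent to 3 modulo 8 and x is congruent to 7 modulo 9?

x ≡ 3 (mod 8) gives x ∈ {3, 11, 19, 27, 35, 43}.
The first of these with x mod 9 = 7 is 43.

43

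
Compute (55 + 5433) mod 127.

5433 − 42·127 = 99, so 5433 ≡ 99 (mod 127).
(55 + 99) mod 127 = 27.

27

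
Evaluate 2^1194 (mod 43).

By repeated squaring mod 43: 2^1≡2, 2^2≡4, 2^4≡16, 2^8≡41, 2^16≡4, 2^32≡16, 2^64≡41, 2^128≡4, 2^256≡16, 2^512≡41, 2^1024≡4.
1194 = 2 + 8 + 32 + 128 + 1024, so 2^1194 ≡ 4·41·16·4·4 ≡ 16 (mod 43).

16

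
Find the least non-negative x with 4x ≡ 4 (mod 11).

1

The inverse of 4 mod 11 is 3 (since 4·3 = 12 ≡ 1).
Multiplying both sides by 3: x ≡ 3·4 = 12 ≡ 1 (mod 11).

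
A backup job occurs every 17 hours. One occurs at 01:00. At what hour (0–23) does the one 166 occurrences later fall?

15

166·17 = 2822.
2822 − 117·24 = 14, so 2822 ≡ 14 (mod 24).
(1 + 14) mod 24 = 15.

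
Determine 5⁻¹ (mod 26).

21

26 = 5·5 + 1
5 = 5·1 + 0
Back-substituting gives 5·21 ≡ 1 (mod 26).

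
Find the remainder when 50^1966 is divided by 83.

By repeated squaring mod 83: 50^1≡50, 50^2≡10, 50^4≡17, 50^8≡40, 50^16≡23, 50^32≡31, 50^64≡48, 50^128≡63, 50^256≡68, 50^512≡59, 50^1024≡78.
1966 = 2 + 4 + 8 + 32 + 128 + 256 + 512 + 1024, so 50^1966 ≡ 10·17·40·31·63·68·59·78 ≡ 25 (mod 83).

25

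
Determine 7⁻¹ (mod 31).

7·9 = 63 = 2·31 + 1, so 7⁻¹ ≡ 9 (mod 31).

9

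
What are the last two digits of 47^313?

27

Square-and-reduce mod 100: 47^1≡47, 47^2≡9, 47^4≡81, 47^8≡61, 47^16≡21, 47^32≡41, 47^64≡81, 47^128≡61, 47^256≡21.
Since 313 = 1 + 8 + 16 + 32 + 256 in binary, 47^313 ≡ 47·61·21·41·21 ≡ 27 (mod 100).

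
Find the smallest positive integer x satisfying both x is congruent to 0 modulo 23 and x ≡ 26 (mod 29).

345

x ≡ 0 (mod 23) gives x ∈ {0, 23, 46, 69, 92, 115, 138, 161, …}.
The first of these with x mod 29 = 26 is 345.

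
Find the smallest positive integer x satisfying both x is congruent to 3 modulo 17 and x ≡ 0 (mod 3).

x ≡ 0 (mod 3) gives x ∈ {0, 3}.
The first of these with x mod 17 = 3 is 3.

3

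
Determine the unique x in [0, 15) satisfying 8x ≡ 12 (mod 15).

8⁻¹ ≡ 2 (mod 15) because 8·2 = 16 = 1·15 + 1.
Multiplying both sides by 2: x ≡ 2·12 = 24 ≡ 9 (mod 15).
Check: 8·9 = 72 = 4·15 + 12.

9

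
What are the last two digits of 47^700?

Successive squares of 47 mod 100: 47^1≡47, 47^2≡9, 47^4≡81, 47^8≡61, 47^16≡21, 47^32≡41, 47^64≡81, 47^128≡61, 47^256≡21, 47^512≡41.
700 = 4 + 8 + 16 + 32 + 128 + 512, so 47^700 ≡ 81·61·21·41·61·41 ≡ 1 (mod 100).

01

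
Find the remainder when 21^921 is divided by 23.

20

Successive squares of 21 mod 23: 21^1≡21, 21^2≡4, 21^4≡16, 21^8≡3, 21^16≡9, 21^32≡12, 21^64≡6, 21^128≡13, 21^256≡8, 21^512≡18.
921 = 1 + 8 + 16 + 128 + 256 + 512, so 21^921 ≡ 21·3·9·13·8·18 ≡ 20 (mod 23).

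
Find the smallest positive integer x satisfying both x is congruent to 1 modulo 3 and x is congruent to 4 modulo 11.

Since 11·2 ≡ 1 (mod 3), take x = 4 + 11·((1−4)·2 mod 3) = 4 + 11·0 = 4.
Check: 4 mod 3 = 1, 4 mod 11 = 4.

4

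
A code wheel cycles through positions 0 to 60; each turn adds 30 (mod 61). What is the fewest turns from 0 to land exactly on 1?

61 = 2·30 + 1
30 = 30·1 + 0
Back-substituting gives 30·59 ≡ 1 (mod 61).

59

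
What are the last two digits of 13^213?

53

Square-and-reduce mod 100: 13^1≡13, 13^2≡69, 13^4≡61, 13^8≡21, 13^16≡41, 13^32≡81, 13^64≡61, 13^128≡21.
213 = 1 + 4 + 16 + 64 + 128, so 13^213 ≡ 13·61·41·61·21 ≡ 53 (mod 100).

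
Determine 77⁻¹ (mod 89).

37

89 = 1·77 + 12
77 = 6·12 + 5
12 = 2·5 + 2
5 = 2·2 + 1
2 = 2·1 + 0
Back-substituting gives 77·37 ≡ 1 (mod 89).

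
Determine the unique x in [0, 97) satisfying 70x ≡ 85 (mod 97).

22

The inverse of 70 mod 97 is 79 (since 70·79 = 5530 ≡ 1).
So x ≡ 79·85 = 6715 ≡ 22 (mod 97).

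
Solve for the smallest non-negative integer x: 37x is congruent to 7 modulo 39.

16

37⁻¹ ≡ 19 (mod 39) because 37·19 = 703 = 18·39 + 1.
So x ≡ 19·7 = 133 ≡ 16 (mod 39).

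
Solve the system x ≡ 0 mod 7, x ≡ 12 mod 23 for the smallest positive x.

x ≡ 0 (mod 7) gives x ∈ {0, 7, 14, 21, 28, 35}.
The first of these with x mod 23 = 12 is 35.

35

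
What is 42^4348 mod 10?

The units digit of 42^n cycles with period 4: 2, 4, 8, 6, …
4348 leaves remainder 0 on division by 4, so 42^4348 ends in 6.

6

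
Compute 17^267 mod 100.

Square-and-reduce mod 100: 17^1≡17, 17^2≡89, 17^4≡21, 17^8≡41, 17^16≡81, 17^32≡61, 17^64≡21, 17^128≡41, 17^256≡81.
267 = 1 + 2 + 8 + 256, so 17^267 ≡ 17·89·41·81 ≡ 73 (mod 100).

73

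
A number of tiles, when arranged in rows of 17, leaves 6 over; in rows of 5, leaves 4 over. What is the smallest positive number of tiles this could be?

74

Since 5·7 ≡ 1 (mod 17), take x = 4 + 5·((6−4)·7 mod 17) = 4 + 5·14 = 74.
Check: 74 mod 17 = 6, 74 mod 5 = 4.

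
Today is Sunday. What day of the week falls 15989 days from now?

15989 − 2284·7 = 1, so 15989 ≡ 1 (mod 7).
Sunday + 1 day → Monday.

Monday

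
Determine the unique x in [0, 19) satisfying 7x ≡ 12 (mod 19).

7⁻¹ ≡ 11 (mod 19) because 7·11 = 77 = 4·19 + 1.
So x ≡ 11·12 = 132 ≡ 18 (mod 19).
Check: 7·18 = 126 = 6·19 + 12.

18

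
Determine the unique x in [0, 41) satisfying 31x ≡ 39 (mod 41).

33

The inverse of 31 mod 41 is 4 (since 31·4 = 124 ≡ 1).
So x ≡ 4·39 = 156 ≡ 33 (mod 41).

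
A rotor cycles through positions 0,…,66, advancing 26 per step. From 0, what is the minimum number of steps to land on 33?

9

26⁻¹ ≡ 49 (mod 67) because 26·49 = 1274 = 19·67 + 1.
So x ≡ 49·33 = 1617 ≡ 9 (mod 67).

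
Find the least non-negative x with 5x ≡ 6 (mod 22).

10

5⁻¹ ≡ 9 (mod 22) because 5·9 = 45 = 2·22 + 1.
So x ≡ 9·6 = 54 ≡ 10 (mod 22).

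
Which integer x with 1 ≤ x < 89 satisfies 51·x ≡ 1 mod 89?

51·7 = 357 = 4·89 + 1, so 51⁻¹ ≡ 7 (mod 89).

7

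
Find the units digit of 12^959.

The units digit of 12^n cycles with period 4: 2, 4, 8, 6, …
959 leaves remainder 3 on division by 4, so 12^959 ends in 8.

8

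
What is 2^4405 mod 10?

The units digit of 2^n cycles with period 4: 2, 4, 8, 6, …
4405 mod 4 = 1, so the last digit matches 2^1 = 2.

2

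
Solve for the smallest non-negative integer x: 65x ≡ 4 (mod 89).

65⁻¹ ≡ 63 (mod 89) because 65·63 = 4095 = 46·89 + 1.
So x ≡ 63·4 = 252 ≡ 74 (mod 89).
Check: 65·74 = 4810 = 54·89 + 4.

74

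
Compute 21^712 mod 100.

By repeated squaring mod 100: 21^1≡21, 21^2≡41, 21^4≡81, 21^8≡61, 21^16≡21, 21^32≡41, 21^64≡81, 21^128≡61, 21^256≡21, 21^512≡41.
712 = 8 + 64 + 128 + 512, so 21^712 ≡ 61·81·61·41 ≡ 41 (mod 100).

41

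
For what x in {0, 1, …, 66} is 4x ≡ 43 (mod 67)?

The inverse of 4 mod 67 is 17 (since 4·17 = 68 ≡ 1).
Multiplying both sides by 17: x ≡ 17·43 = 731 ≡ 61 (mod 67).

61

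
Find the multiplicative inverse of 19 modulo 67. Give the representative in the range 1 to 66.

67 = 3·19 + 10
19 = 1·10 + 9
10 = 1·9 + 1
9 = 9·1 + 0
Back-substituting gives 19·60 ≡ 1 (mod 67).

60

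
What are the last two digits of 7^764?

01

Successive squares of 7 mod 100: 7^1≡7, 7^2≡49, 7^4≡1, 7^8≡1, 7^16≡1, 7^32≡1, 7^64≡1, 7^128≡1, 7^256≡1, 7^512≡1.
764 = 4 + 8 + 16 + 32 + 64 + 128 + 512, so 7^764 ≡ 1·1·1·1·1·1·1 ≡ 1 (mod 100).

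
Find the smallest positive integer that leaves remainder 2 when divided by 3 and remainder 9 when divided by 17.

26

Since 17·2 ≡ 1 (mod 3), take x = 9 + 17·((2−9)·2 mod 3) = 9 + 17·1 = 26.
Check: 26 mod 3 = 2, 26 mod 17 = 9.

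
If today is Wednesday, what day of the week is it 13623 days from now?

Dividing 13623 by 7 gives quotient 1946 and remainder 1.
Wednesday + 1 day → Thursday.

Thursday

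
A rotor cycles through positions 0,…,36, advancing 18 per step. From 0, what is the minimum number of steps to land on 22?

30

The inverse of 18 mod 37 is 35 (since 18·35 = 630 ≡ 1).
So x ≡ 35·22 = 770 ≡ 30 (mod 37).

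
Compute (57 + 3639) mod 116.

100

Dividing 3639 by 116 gives quotient 31 and remainder 43.
(57 + 43) mod 116 = 100.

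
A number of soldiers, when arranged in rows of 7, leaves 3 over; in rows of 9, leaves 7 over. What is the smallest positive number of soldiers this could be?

52

x ≡ 3 (mod 7) gives x ∈ {3, 10, 17, 24, 31, 38, 45, 52}.
The first of these with x mod 9 = 7 is 52.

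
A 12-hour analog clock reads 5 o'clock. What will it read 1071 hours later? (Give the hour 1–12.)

8

1071 = 89·12 + 3, so 1071 mod 12 = 3.
5 + 3 → 8 on a 12-hour dial.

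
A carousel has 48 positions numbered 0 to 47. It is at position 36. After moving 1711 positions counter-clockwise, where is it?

1711 = 35·48 + 31, so 1711 mod 48 = 31.
(36 − 31) mod 48 = 5.

5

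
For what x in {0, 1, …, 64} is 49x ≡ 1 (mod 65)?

4

49⁻¹ ≡ 4 (mod 65) because 49·4 = 196 = 3·65 + 1.
Multiplying both sides by 4: x ≡ 4·1 = 4 ≡ 4 (mod 65).
Check: 49·4 = 196 = 3·65 + 1.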